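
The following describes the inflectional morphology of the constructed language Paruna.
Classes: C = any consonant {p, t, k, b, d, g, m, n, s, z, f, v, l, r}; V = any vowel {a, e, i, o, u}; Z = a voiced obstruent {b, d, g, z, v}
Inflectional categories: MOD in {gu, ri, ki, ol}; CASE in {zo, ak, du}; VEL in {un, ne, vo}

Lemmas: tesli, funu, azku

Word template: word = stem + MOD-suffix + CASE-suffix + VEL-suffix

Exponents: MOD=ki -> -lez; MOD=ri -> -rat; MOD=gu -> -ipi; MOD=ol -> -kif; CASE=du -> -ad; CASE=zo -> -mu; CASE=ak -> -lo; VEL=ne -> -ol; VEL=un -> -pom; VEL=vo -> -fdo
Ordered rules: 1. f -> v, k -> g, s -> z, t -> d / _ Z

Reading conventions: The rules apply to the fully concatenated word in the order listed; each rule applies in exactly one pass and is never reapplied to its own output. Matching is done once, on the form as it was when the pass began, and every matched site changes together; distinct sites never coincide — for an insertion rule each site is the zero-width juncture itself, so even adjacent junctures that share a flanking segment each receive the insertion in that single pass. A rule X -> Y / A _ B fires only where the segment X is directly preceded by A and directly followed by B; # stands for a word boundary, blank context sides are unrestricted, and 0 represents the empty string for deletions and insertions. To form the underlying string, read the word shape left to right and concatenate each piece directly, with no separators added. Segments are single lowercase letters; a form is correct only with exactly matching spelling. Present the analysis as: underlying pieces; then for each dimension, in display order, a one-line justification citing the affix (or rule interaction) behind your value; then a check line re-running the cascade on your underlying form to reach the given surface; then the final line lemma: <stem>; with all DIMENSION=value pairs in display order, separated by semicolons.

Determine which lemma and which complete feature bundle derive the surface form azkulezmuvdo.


underlying: azku-lez-mu-fdo
MOD=ki - signalled by the affix -lez
CASE=zo - signalled by the affix -mu
VEL=vo - signalled by the affix -fdo
check: azkulezmufdo -> azkulezmuvdo
lemma: azku; MOD=ki; CASE=zo; VEL=vo


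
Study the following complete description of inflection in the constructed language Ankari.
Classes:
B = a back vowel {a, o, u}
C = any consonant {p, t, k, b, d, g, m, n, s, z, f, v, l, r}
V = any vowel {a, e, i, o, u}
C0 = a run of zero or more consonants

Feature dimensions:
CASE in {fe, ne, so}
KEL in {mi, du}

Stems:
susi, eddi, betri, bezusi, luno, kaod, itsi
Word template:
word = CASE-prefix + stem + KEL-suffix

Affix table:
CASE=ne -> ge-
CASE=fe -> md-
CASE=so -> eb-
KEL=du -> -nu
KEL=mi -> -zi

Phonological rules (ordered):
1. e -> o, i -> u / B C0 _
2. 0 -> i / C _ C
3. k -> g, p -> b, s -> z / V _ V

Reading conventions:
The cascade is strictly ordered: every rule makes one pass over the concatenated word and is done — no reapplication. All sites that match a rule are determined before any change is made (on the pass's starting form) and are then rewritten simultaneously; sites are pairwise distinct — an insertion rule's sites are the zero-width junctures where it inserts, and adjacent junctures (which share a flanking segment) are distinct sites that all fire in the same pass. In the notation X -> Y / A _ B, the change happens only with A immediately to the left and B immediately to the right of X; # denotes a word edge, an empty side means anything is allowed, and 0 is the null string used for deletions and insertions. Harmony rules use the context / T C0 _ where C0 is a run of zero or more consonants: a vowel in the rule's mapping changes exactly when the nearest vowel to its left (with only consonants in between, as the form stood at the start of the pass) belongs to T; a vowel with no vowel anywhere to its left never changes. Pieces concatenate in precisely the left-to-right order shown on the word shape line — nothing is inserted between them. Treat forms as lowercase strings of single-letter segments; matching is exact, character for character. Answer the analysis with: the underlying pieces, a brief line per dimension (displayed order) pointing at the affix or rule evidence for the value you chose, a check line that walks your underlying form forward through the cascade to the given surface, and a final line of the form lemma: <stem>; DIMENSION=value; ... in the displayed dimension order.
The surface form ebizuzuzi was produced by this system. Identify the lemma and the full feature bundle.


underlying: eb-susi-zi
CASE=so - signalled by the affix eb-
KEL=mi - signalled by the affix -zi
check: ebsusizi -> ebsusuzi -> ebisusuzi -> ebizuzuzi
lemma: susi; CASE=so; KEL=mi


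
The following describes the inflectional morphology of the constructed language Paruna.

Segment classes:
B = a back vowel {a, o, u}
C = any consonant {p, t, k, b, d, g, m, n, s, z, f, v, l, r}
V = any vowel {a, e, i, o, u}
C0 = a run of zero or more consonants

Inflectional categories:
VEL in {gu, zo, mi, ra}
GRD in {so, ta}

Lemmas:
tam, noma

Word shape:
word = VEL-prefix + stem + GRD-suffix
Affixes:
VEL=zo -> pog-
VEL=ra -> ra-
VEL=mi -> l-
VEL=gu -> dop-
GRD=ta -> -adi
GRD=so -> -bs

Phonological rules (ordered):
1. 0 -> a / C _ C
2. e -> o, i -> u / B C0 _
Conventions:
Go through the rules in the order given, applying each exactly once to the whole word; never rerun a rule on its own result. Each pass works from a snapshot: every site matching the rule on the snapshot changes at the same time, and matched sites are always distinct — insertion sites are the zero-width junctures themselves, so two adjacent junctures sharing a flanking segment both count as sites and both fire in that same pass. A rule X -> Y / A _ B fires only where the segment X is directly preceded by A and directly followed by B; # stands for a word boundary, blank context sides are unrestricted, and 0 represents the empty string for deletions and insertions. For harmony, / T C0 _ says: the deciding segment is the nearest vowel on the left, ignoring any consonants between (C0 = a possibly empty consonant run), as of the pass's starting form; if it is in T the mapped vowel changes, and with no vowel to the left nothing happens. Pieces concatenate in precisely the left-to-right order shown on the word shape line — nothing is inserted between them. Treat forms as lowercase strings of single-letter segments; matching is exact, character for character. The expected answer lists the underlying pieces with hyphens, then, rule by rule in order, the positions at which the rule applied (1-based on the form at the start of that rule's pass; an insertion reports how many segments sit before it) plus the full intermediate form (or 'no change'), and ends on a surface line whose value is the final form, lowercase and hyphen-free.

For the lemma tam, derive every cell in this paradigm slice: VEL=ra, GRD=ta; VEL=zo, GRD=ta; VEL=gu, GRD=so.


cell VEL=ra, GRD=ta:
underlying: ra-tam-adi
1. 0 -> a / C _ C: no change
2. e -> o, i -> u / B C0 _: fires at position(s) 8: ratamadu
surface: ratamadu

cell VEL=zo, GRD=ta:
underlying: pog-tam-adi
1. 0 -> a / C _ C: inserts after position(s) 3: pogatamadi
2. e -> o, i -> u / B C0 _: fires at position(s) 10: pogatamadu
surface: pogatamadu

cell VEL=gu, GRD=so:
underlying: dop-tam-bs
1. 0 -> a / C _ C: inserts after position(s) 3, 6, 7: dopatamabas
2. e -> o, i -> u / B C0 _: no change
surface: dopatamabas


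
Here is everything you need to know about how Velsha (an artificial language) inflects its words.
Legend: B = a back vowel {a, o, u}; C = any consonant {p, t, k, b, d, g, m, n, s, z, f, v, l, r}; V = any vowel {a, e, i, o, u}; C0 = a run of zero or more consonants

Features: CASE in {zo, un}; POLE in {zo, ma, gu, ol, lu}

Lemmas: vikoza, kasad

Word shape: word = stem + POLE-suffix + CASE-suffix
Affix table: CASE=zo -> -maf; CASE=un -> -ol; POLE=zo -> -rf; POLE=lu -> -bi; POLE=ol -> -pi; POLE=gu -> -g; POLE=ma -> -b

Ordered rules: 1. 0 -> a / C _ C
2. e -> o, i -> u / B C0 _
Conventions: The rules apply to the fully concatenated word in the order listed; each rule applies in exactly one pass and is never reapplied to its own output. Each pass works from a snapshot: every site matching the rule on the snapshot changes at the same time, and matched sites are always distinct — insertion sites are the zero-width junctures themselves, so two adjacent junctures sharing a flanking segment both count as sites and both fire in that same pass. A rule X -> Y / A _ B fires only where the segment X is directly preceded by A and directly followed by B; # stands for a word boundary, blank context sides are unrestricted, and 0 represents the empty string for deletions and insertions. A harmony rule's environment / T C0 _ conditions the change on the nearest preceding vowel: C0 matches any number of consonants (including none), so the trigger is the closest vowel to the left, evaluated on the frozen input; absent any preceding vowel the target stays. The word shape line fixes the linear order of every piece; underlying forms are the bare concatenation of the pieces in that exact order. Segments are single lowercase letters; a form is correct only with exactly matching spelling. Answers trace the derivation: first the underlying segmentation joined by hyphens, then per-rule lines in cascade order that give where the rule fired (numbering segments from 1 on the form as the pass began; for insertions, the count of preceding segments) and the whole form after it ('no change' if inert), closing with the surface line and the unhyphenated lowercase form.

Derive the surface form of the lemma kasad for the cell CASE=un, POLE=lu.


underlying: kasad-bi-ol
1. 0 -> a / C _ C: inserts after position(s) 5: kasadabiol
2. e -> o, i -> u / B C0 _: fires at position(s) 8: kasadabuol
surface: kasadabuol


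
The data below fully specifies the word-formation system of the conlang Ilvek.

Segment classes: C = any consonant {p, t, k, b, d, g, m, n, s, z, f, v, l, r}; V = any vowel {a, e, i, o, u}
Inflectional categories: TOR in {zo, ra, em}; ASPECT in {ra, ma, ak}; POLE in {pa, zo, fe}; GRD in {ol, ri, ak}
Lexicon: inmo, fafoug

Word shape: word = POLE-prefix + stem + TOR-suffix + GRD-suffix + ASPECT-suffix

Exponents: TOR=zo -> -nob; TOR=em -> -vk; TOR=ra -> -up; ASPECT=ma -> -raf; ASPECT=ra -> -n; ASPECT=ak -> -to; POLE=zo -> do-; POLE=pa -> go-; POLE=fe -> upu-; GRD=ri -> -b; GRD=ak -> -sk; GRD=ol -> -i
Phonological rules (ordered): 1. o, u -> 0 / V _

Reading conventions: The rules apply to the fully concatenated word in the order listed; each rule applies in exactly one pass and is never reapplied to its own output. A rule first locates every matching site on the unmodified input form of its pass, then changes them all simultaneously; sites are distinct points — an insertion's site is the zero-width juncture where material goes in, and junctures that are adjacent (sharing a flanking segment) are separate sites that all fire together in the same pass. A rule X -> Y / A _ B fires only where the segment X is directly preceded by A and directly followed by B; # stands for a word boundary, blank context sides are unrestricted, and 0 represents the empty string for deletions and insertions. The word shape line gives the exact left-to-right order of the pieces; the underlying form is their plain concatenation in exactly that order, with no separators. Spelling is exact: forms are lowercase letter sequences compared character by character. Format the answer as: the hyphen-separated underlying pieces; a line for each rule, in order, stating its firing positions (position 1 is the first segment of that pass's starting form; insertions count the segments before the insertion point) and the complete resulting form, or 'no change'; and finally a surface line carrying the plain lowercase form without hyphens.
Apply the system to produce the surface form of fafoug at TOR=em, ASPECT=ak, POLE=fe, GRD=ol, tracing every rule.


underlying: upu-fafoug-vk-i-to
1. o, u -> 0 / V _: fires at position(s) 8: upufafogvkito
surface: upufafogvkito


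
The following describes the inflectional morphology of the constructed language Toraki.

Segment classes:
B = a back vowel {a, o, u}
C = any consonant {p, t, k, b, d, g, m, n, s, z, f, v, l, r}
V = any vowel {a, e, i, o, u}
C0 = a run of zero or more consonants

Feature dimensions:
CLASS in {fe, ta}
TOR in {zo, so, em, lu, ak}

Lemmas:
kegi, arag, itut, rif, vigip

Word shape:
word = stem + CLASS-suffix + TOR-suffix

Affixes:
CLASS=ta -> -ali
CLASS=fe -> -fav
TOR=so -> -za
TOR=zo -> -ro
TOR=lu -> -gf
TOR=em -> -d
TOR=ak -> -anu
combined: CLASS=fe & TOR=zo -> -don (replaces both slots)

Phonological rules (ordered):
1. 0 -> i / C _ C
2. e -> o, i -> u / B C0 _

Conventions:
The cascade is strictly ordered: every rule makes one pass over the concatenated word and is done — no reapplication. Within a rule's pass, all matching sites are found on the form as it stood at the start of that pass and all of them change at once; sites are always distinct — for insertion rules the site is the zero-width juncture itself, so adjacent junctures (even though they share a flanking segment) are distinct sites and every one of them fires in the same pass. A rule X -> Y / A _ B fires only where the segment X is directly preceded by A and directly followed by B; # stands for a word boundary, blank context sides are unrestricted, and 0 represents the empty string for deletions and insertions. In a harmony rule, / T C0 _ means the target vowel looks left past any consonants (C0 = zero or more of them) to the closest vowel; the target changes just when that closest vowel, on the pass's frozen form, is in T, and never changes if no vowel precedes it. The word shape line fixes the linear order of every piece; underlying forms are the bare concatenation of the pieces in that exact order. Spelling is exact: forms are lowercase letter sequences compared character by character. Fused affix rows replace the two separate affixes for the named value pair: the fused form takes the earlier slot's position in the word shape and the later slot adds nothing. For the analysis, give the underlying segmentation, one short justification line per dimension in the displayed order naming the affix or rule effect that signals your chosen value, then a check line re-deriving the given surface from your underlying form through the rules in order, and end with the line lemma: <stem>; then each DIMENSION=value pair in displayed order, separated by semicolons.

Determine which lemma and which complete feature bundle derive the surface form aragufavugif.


underlying: arag-fav-gf
CLASS=fe - signalled by the affix -fav
TOR=lu - signalled by the affix -gf
check: aragfavgf -> aragifavigif -> aragufavugif
lemma: arag; CLASS=fe; TOR=lu


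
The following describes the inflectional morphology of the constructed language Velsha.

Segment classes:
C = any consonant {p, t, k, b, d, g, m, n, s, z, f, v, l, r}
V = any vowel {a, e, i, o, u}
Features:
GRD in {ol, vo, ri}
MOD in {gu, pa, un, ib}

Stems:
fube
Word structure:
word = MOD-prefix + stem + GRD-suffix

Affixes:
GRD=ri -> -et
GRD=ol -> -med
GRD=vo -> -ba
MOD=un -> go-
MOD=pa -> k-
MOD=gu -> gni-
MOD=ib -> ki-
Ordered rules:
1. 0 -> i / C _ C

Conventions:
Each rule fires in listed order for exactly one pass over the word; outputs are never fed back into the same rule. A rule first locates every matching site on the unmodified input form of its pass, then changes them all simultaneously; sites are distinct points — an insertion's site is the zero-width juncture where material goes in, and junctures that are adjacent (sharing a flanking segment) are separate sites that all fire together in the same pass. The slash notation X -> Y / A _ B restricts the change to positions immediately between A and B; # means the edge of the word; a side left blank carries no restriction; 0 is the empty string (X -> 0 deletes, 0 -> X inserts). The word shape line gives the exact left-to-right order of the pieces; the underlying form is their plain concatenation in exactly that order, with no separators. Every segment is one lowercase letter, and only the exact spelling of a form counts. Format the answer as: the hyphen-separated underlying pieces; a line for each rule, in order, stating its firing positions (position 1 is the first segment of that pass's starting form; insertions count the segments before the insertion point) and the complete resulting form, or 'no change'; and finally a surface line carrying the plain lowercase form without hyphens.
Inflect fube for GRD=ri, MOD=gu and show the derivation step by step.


underlying: gni-fube-et
1. 0 -> i / C _ C: inserts after position(s) 1: ginifubeet
surface: ginifubeet


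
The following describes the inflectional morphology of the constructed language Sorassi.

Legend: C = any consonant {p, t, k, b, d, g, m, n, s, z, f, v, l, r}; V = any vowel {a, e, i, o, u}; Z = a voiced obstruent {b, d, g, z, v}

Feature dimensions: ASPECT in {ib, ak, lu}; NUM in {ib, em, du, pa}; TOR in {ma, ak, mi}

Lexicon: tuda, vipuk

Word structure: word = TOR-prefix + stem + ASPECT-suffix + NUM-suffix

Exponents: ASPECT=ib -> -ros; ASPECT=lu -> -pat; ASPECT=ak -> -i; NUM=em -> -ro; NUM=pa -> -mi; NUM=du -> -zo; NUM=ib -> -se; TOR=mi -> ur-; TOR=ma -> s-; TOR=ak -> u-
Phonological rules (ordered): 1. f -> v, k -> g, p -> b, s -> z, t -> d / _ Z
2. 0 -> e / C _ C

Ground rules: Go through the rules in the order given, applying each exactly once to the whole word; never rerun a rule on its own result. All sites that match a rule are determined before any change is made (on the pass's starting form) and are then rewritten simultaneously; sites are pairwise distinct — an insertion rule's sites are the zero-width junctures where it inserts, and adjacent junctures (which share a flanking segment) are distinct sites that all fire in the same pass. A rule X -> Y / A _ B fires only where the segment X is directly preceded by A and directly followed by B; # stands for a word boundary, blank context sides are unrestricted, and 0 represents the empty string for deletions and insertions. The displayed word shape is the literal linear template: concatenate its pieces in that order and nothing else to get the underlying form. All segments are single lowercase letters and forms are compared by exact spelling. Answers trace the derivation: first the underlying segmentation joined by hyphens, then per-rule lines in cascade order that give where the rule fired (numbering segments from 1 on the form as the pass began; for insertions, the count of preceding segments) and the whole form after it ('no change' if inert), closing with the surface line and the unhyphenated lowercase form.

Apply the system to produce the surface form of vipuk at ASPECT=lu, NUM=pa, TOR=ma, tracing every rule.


underlying: s-vipuk-pat-mi
1. f -> v, k -> g, p -> b, s -> z, t -> d / _ Z: fires at position(s) 1: zvipukpatmi
2. 0 -> e / C _ C: inserts after position(s) 1, 6, 9: zevipukepatemi
surface: zevipukepatemi


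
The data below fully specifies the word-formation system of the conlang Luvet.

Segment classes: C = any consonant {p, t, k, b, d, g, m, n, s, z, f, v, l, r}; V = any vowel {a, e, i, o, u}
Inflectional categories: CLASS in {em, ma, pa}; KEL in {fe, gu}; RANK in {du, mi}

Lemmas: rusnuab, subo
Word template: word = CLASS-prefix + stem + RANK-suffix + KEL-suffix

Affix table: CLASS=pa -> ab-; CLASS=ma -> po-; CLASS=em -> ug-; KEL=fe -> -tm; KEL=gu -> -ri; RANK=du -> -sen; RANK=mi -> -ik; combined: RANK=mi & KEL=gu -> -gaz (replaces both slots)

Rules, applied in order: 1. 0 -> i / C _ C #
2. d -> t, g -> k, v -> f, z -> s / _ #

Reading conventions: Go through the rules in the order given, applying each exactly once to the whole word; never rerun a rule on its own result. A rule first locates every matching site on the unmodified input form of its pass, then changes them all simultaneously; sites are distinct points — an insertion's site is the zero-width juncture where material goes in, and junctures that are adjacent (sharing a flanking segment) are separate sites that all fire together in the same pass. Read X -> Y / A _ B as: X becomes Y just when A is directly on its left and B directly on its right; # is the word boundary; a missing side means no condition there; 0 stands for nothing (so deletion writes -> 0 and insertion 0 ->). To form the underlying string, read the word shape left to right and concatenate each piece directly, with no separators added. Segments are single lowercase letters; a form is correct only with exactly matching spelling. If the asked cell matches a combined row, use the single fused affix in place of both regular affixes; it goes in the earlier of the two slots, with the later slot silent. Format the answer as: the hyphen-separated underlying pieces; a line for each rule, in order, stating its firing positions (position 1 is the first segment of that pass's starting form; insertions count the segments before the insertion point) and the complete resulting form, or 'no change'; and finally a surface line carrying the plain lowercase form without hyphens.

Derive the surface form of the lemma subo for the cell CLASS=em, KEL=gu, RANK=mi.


underlying: ug-subo-gaz
1. 0 -> i / C _ C #: no change
2. d -> t, g -> k, v -> f, z -> s / _ #: fires at position(s) 9: ugsubogas
surface: ugsubogas


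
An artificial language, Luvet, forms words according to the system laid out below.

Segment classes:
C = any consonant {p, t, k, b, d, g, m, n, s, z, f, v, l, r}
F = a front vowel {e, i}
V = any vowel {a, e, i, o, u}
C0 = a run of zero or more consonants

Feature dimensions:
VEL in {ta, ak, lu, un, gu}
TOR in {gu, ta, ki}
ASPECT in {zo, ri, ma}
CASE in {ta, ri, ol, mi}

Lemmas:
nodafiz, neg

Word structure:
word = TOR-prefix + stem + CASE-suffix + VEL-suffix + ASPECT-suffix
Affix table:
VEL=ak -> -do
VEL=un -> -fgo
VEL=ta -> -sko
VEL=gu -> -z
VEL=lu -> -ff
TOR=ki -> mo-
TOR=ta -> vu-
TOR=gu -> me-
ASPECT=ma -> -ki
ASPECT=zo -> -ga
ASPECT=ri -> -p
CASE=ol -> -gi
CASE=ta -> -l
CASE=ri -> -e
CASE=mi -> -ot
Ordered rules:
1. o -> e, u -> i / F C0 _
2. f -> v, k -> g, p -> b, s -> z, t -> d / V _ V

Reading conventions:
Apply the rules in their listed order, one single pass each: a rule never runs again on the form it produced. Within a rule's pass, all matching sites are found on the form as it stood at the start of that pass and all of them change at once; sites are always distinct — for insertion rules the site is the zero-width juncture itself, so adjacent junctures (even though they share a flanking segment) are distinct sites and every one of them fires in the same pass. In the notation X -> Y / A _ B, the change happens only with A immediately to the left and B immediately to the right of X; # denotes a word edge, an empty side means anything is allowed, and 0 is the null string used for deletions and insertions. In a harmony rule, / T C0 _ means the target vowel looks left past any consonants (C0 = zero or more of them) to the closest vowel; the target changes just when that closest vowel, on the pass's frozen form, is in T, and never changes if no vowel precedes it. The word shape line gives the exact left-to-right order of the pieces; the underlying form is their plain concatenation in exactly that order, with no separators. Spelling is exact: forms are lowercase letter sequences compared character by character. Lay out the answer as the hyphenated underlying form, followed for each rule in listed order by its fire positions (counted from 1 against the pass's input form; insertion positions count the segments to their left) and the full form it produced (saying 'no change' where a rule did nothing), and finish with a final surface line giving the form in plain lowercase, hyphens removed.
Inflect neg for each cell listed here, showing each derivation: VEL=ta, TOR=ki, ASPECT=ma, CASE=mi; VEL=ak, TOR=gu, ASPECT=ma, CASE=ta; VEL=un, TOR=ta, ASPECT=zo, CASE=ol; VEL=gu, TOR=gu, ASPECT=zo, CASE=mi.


cell VEL=ta, TOR=ki, ASPECT=ma, CASE=mi:
underlying: mo-neg-ot-sko-ki
1. o -> e, u -> i / F C0 _: fires at position(s) 6: monegetskoki
2. f -> v, k -> g, p -> b, s -> z, t -> d / V _ V: fires at position(s) 11: monegetskogi
surface: monegetskogi

cell VEL=ak, TOR=gu, ASPECT=ma, CASE=ta:
underlying: me-neg-l-do-ki
1. o -> e, u -> i / F C0 _: fires at position(s) 8: menegldeki
2. f -> v, k -> g, p -> b, s -> z, t -> d / V _ V: fires at position(s) 9: menegldegi
surface: menegldegi

cell VEL=un, TOR=ta, ASPECT=zo, CASE=ol:
underlying: vu-neg-gi-fgo-ga
1. o -> e, u -> i / F C0 _: fires at position(s) 10: vuneggifgega
2. f -> v, k -> g, p -> b, s -> z, t -> d / V _ V: no change
surface: vuneggifgega

cell VEL=gu, TOR=gu, ASPECT=zo, CASE=mi:
underlying: me-neg-ot-z-ga
1. o -> e, u -> i / F C0 _: fires at position(s) 6: menegetzga
2. f -> v, k -> g, p -> b, s -> z, t -> d / V _ V: no change
surface: menegetzga


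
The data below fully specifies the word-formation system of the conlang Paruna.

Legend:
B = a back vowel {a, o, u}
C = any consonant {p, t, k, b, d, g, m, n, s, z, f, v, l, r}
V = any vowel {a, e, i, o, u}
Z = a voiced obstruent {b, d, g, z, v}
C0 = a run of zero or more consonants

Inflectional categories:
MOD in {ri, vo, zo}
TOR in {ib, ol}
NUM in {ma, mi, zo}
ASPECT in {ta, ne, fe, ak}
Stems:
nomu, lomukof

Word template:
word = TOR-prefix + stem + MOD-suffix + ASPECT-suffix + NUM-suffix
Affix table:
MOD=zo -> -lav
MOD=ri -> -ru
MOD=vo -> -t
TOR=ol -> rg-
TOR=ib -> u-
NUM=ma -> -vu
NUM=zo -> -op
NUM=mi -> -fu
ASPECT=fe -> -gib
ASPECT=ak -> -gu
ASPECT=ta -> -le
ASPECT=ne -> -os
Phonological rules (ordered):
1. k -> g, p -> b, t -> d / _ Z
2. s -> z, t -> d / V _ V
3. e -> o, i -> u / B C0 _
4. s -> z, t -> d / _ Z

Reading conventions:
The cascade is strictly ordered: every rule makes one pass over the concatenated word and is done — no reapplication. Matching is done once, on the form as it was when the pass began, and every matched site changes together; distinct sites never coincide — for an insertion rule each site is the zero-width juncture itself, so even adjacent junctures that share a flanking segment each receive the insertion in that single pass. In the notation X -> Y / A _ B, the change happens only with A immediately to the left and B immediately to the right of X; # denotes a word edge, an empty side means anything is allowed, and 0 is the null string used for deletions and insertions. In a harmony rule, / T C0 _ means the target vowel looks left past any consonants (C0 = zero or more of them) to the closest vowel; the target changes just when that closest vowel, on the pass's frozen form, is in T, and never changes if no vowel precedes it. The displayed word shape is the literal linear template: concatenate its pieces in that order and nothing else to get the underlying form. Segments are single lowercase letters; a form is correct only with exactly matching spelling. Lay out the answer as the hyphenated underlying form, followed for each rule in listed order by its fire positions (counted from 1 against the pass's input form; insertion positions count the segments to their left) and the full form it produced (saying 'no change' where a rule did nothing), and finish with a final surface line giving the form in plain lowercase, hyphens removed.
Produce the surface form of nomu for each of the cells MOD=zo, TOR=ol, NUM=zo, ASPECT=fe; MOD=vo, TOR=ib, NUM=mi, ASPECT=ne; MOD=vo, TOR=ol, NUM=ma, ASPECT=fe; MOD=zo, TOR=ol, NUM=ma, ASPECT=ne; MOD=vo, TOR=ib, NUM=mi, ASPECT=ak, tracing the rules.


cell MOD=zo, TOR=ol, NUM=zo, ASPECT=fe:
underlying: rg-nomu-lav-gib-op
1. k -> g, p -> b, t -> d / _ Z: no change
2. s -> z, t -> d / V _ V: no change
3. e -> o, i -> u / B C0 _: fires at position(s) 11: rgnomulavgubop
4. s -> z, t -> d / _ Z: no change
surface: rgnomulavgubop

cell MOD=vo, TOR=ib, NUM=mi, ASPECT=ne:
underlying: u-nomu-t-os-fu
1. k -> g, p -> b, t -> d / _ Z: no change
2. s -> z, t -> d / V _ V: fires at position(s) 6: unomudosfu
3. e -> o, i -> u / B C0 _: no change
4. s -> z, t -> d / _ Z: no change
surface: unomudosfu

cell MOD=vo, TOR=ol, NUM=ma, ASPECT=fe:
underlying: rg-nomu-t-gib-vu
1. k -> g, p -> b, t -> d / _ Z: fires at position(s) 7: rgnomudgibvu
2. s -> z, t -> d / V _ V: no change
3. e -> o, i -> u / B C0 _: fires at position(s) 9: rgnomudgubvu
4. s -> z, t -> d / _ Z: no change
surface: rgnomudgubvu

cell MOD=zo, TOR=ol, NUM=ma, ASPECT=ne:
underlying: rg-nomu-lav-os-vu
1. k -> g, p -> b, t -> d / _ Z: no change
2. s -> z, t -> d / V _ V: no change
3. e -> o, i -> u / B C0 _: no change
4. s -> z, t -> d / _ Z: fires at position(s) 11: rgnomulavozvu
surface: rgnomulavozvu

cell MOD=vo, TOR=ib, NUM=mi, ASPECT=ak:
underlying: u-nomu-t-gu-fu
1. k -> g, p -> b, t -> d / _ Z: fires at position(s) 6: unomudgufu
2. s -> z, t -> d / V _ V: no change
3. e -> o, i -> u / B C0 _: no change
4. s -> z, t -> d / _ Z: no change
surface: unomudgufu


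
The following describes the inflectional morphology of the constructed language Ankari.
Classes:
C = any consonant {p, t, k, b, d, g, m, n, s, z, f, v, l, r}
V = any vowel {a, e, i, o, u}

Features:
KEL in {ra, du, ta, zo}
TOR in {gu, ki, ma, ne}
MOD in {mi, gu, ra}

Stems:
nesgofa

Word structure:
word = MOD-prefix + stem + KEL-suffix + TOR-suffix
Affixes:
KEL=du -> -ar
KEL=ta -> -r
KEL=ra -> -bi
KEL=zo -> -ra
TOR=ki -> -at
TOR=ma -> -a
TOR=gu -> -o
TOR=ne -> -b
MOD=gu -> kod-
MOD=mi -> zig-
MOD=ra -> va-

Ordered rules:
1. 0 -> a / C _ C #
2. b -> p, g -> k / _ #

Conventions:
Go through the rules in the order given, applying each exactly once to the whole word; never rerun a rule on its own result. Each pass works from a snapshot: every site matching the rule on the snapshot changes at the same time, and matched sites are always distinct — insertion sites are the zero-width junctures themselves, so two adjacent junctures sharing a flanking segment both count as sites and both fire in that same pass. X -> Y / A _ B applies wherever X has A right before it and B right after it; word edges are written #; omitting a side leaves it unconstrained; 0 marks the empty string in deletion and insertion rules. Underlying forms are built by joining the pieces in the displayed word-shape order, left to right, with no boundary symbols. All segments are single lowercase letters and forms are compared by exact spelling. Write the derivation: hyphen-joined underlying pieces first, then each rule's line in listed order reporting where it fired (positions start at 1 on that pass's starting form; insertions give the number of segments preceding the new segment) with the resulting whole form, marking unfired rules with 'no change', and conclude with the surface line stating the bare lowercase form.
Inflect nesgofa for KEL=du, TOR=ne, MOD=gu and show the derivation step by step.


underlying: kod-nesgofa-ar-b
1. 0 -> a / C _ C #: inserts after position(s) 12: kodnesgofaarab
2. b -> p, g -> k / _ #: fires at position(s) 14: kodnesgofaarap
surface: kodnesgofaarap


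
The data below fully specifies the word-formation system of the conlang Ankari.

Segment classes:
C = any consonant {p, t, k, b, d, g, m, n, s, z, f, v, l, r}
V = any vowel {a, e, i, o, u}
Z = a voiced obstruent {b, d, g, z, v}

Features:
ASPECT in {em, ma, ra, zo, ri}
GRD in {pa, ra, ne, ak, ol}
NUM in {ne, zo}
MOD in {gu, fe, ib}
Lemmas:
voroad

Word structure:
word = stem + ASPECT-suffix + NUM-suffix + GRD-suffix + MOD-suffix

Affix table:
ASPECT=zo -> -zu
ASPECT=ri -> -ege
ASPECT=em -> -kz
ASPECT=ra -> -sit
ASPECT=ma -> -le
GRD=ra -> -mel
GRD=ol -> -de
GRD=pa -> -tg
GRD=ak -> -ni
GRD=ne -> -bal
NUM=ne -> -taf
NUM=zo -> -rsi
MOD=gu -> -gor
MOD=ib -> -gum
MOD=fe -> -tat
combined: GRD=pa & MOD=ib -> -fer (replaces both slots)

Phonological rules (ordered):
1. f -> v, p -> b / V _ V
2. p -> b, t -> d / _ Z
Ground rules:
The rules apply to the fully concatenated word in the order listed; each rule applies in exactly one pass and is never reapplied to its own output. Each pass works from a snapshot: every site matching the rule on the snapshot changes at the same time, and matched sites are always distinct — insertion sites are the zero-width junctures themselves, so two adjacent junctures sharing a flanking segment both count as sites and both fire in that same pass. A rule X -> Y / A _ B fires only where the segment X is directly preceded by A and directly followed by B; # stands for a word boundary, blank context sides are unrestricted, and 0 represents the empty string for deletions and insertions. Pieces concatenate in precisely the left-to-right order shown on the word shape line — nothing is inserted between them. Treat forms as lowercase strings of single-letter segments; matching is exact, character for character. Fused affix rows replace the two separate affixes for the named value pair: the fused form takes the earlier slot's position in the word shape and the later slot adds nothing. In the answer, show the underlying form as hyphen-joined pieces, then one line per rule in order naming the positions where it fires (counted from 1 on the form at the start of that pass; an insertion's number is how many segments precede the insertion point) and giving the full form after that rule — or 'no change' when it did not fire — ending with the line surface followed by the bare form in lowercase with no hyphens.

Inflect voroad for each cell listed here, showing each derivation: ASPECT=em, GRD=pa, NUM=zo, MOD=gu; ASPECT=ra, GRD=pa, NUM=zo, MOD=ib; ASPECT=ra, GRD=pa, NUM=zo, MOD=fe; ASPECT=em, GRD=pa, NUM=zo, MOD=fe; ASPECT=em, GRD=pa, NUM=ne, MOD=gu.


cell ASPECT=em, GRD=pa, NUM=zo, MOD=gu:
underlying: voroad-kz-rsi-tg-gor
1. f -> v, p -> b / V _ V: no change
2. p -> b, t -> d / _ Z: fires at position(s) 12: voroadkzrsidggor
surface: voroadkzrsidggor

cell ASPECT=ra, GRD=pa, NUM=zo, MOD=ib:
underlying: voroad-sit-rsi-fer
1. f -> v, p -> b / V _ V: fires at position(s) 13: voroadsitrsiver
2. p -> b, t -> d / _ Z: no change
surface: voroadsitrsiver

cell ASPECT=ra, GRD=pa, NUM=zo, MOD=fe:
underlying: voroad-sit-rsi-tg-tat
1. f -> v, p -> b / V _ V: no change
2. p -> b, t -> d / _ Z: fires at position(s) 13: voroadsitrsidgtat
surface: voroadsitrsidgtat

cell ASPECT=em, GRD=pa, NUM=zo, MOD=fe:
underlying: voroad-kz-rsi-tg-tat
1. f -> v, p -> b / V _ V: no change
2. p -> b, t -> d / _ Z: fires at position(s) 12: voroadkzrsidgtat
surface: voroadkzrsidgtat

cell ASPECT=em, GRD=pa, NUM=ne, MOD=gu:
underlying: voroad-kz-taf-tg-gor
1. f -> v, p -> b / V _ V: no change
2. p -> b, t -> d / _ Z: fires at position(s) 12: voroadkztafdggor
surface: voroadkztafdggor


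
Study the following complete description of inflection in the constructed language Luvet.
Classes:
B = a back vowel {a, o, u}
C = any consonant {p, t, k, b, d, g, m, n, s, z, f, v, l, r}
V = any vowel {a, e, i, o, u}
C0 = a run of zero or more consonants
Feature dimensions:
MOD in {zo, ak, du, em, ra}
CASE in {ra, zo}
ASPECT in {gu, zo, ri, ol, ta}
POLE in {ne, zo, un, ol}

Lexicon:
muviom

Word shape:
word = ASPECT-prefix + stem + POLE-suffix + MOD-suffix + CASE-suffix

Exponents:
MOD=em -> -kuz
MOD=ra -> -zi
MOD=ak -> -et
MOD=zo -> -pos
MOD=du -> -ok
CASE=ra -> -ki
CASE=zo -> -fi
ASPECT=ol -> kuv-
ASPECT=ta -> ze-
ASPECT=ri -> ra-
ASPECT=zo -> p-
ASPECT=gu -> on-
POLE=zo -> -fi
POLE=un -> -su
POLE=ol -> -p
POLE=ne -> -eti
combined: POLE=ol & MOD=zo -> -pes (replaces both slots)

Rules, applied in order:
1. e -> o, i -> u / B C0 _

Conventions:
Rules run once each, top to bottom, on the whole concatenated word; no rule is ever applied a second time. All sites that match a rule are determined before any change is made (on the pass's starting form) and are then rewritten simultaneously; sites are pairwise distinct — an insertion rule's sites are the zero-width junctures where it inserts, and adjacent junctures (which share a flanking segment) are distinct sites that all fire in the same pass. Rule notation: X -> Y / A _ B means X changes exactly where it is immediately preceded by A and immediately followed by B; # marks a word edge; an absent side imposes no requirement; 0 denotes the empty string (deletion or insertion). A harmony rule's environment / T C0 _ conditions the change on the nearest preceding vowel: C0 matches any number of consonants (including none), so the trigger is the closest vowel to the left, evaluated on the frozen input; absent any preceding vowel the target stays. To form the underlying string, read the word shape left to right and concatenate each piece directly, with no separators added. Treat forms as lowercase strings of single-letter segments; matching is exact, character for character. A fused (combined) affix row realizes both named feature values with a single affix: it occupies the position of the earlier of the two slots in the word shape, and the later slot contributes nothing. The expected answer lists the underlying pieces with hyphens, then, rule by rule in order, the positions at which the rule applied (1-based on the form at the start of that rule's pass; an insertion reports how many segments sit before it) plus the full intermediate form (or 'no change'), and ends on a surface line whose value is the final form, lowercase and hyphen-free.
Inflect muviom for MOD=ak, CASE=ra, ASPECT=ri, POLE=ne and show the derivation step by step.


underlying: ra-muviom-eti-et-ki
1. e -> o, i -> u / B C0 _: fires at position(s) 6, 9: ramuvuomotietki
surface: ramuvuomotietki


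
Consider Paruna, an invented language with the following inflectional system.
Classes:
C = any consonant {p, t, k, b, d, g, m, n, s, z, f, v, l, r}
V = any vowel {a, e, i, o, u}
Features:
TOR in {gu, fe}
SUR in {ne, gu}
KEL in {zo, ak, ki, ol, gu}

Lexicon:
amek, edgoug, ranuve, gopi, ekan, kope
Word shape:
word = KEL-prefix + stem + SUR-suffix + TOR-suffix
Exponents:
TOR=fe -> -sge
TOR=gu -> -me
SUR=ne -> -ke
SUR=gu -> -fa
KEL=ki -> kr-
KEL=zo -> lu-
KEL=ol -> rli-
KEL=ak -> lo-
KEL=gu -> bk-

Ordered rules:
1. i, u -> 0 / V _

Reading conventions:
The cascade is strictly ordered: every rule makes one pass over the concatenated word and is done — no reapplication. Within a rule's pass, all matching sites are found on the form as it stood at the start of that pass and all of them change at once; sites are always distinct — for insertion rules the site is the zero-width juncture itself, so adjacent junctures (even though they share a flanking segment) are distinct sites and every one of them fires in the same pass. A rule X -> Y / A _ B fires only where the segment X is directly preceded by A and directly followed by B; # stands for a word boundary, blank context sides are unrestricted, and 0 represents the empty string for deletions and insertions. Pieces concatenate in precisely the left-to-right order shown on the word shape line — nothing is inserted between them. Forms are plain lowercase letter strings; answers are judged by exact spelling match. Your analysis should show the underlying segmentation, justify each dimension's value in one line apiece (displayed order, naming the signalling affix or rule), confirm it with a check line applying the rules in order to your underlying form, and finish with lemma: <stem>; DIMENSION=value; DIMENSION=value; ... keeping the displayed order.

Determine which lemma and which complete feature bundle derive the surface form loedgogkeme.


underlying: lo-edgoug-ke-me
TOR=gu - signalled by the affix -me
SUR=ne - signalled by the affix -ke
KEL=ak - signalled by the affix lo-
check: loedgougkeme -> loedgogkeme
lemma: edgoug; TOR=gu; SUR=ne; KEL=ak


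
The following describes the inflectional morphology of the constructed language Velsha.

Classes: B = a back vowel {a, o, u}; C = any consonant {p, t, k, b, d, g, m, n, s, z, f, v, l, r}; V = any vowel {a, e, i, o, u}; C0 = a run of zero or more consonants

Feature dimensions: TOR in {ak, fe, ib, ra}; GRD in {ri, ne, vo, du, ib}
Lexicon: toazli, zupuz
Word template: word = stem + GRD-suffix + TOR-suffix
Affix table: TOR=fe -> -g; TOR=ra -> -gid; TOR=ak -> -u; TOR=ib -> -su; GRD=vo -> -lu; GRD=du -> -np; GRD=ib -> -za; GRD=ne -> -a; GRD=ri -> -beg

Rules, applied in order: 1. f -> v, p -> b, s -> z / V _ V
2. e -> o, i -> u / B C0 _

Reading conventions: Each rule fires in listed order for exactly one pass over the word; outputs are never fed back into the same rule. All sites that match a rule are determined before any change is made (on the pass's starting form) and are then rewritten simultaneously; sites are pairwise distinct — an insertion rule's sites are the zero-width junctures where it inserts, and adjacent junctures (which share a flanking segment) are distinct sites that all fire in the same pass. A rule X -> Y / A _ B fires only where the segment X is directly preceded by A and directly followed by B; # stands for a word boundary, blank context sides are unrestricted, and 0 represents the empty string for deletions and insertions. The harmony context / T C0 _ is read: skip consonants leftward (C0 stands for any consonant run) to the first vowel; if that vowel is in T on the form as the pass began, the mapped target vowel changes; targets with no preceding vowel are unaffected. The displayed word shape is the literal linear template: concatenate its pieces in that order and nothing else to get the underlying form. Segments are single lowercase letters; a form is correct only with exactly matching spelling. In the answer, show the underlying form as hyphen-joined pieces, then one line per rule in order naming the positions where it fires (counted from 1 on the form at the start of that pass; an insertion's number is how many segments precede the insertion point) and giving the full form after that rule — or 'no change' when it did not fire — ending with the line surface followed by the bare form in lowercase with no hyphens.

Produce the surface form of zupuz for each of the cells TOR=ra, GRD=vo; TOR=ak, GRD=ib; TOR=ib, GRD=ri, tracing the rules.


cell TOR=ra, GRD=vo:
underlying: zupuz-lu-gid
1. f -> v, p -> b, s -> z / V _ V: fires at position(s) 3: zubuzlugid
2. e -> o, i -> u / B C0 _: fires at position(s) 9: zubuzlugud
surface: zubuzlugud

cell TOR=ak, GRD=ib:
underlying: zupuz-za-u
1. f -> v, p -> b, s -> z / V _ V: fires at position(s) 3: zubuzzau
2. e -> o, i -> u / B C0 _: no change
surface: zubuzzau

cell TOR=ib, GRD=ri:
underlying: zupuz-beg-su
1. f -> v, p -> b, s -> z / V _ V: fires at position(s) 3: zubuzbegsu
2. e -> o, i -> u / B C0 _: fires at position(s) 7: zubuzbogsu
surface: zubuzbogsu
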